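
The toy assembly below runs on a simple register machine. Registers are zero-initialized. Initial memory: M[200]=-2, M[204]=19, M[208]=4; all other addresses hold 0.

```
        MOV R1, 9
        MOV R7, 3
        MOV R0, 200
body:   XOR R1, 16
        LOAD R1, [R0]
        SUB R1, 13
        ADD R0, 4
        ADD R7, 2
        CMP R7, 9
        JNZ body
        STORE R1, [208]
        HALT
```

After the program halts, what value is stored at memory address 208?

after MOV R1, 9: R1=9
after MOV R7, 3: R7=3
after MOV R0, 200: R0=200
after XOR R1, 16: R1=9^16=25
after LOAD R1, [R0]: R1=M[200]=-2
after SUB R1, 13: R1=(-2)-13=-15
after ADD R0, 4: R0=200+4=204
after ADD R7, 2: R7=3+2=5
CMP R7, 9  (cmp 5,9)
JNZ body: taken
after XOR R1, 16: R1=(-15)^16=-31
after LOAD R1, [R0]: R1=M[204]=19
after SUB R1, 13: R1=19-13=6
after ADD R0, 4: R0=204+4=208
after ADD R7, 2: R7=5+2=7
CMP R7, 9  (cmp 7,9)
JNZ body: taken
after XOR R1, 16: R1=6^16=22
after LOAD R1, [R0]: R1=M[208]=4
after SUB R1, 13: R1=4-13=-9
after ADD R0, 4: R0=208+4=212
after ADD R7, 2: R7=7+2=9
CMP R7, 9  (cmp 9,9)
JNZ body: not taken
STORE R1, [208] → M[208]=-9
halt.

-9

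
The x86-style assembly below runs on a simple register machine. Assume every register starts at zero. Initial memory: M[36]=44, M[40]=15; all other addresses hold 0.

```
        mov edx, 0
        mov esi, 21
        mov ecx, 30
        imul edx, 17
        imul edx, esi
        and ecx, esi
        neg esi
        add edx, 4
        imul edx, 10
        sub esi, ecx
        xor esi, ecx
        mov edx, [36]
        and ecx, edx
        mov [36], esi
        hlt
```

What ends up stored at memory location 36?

after mov edx, 0: edx=0
after mov esi, 21: esi=21
after mov ecx, 30: ecx=30
after imul edx, 17: edx=0*17=0
after imul edx, esi: edx=0*21=0
after and ecx, esi: ecx=30&21=20
after neg esi: esi=-(21)=-21
after add edx, 4: edx=0+4=4
after imul edx, 10: edx=4*10=40
after sub esi, ecx: esi=(-21)-20=-41
after xor esi, ecx: esi=(-41)^20=-61
after mov edx, [36]: edx=M[36]=44
after and ecx, edx: ecx=20&44=4
mov [36], esi → M[36]=-61
halt.

-61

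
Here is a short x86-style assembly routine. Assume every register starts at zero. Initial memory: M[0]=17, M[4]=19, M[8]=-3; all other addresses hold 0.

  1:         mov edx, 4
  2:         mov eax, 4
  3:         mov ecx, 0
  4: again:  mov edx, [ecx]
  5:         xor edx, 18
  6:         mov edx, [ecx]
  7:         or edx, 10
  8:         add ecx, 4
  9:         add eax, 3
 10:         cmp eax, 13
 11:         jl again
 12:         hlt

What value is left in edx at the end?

after mov edx, 4: edx=4
after mov eax, 4: eax=4
after mov ecx, 0: ecx=0
after mov edx, [ecx]: edx=M[0]=17
after xor edx, 18: edx=17^18=3
after mov edx, [ecx]: edx=M[0]=17
after or edx, 10: edx=17|10=27
after add ecx, 4: ecx=0+4=4
after add eax, 3: eax=4+3=7
cmp eax, 13  (cmp 7,13)
jl again: taken
after mov edx, [ecx]: edx=M[4]=19
after xor edx, 18: edx=19^18=1
after mov edx, [ecx]: edx=M[4]=19
after or edx, 10: edx=19|10=27
after add ecx, 4: ecx=4+4=8
after add eax, 3: eax=7+3=10
cmp eax, 13  (cmp 10,13)
jl again: taken
after mov edx, [ecx]: edx=M[8]=-3
after xor edx, 18: edx=(-3)^18=-17
after mov edx, [ecx]: edx=M[8]=-3
after or edx, 10: edx=(-3)|10=-1
after add ecx, 4: ecx=8+4=12
after add eax, 3: eax=10+3=13
cmp eax, 13  (cmp 13,13)
jl again: not taken
halt.

-1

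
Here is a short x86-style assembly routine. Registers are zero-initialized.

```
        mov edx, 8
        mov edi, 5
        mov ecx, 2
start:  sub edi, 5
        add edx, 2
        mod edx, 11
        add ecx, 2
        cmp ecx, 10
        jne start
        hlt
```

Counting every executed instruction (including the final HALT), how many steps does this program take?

edx=8
edi=5
ecx=2
edi=5-5=0
edx=8+2=10
edx=10%11=10
ecx=2+2=4
cmp ecx, 10  (cmp 4,10)
jne start: taken
edi=0-5=-5
edx=10+2=12
edx=12%11=1
ecx=4+2=6
cmp ecx, 10  (cmp 6,10)
jne start: taken
edi=(-5)-5=-10
edx=1+2=3
edx=3%11=3
ecx=6+2=8
cmp ecx, 10  (cmp 8,10)
jne start: taken
edi=(-10)-5=-15
edx=3+2=5
edx=5%11=5
ecx=8+2=10
cmp ecx, 10  (cmp 10,10)
jne start: not taken
halt.
Total executed instructions: 28.

28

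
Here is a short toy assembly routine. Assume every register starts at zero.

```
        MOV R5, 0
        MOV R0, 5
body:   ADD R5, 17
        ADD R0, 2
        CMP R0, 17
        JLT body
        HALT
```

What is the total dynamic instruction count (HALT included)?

MOV R5, 0 → R5=0
MOV R0, 5 → R0=5
ADD R5, 17 → R5=0+17=17
ADD R0, 2 → R0=5+2=7
CMP R0, 17  (cmp 7,17)
JLT body: taken
ADD R5, 17 → R5=17+17=34
ADD R0, 2 → R0=7+2=9
CMP R0, 17  (cmp 9,17)
JLT body: taken
ADD R5, 17 → R5=34+17=51
ADD R0, 2 → R0=9+2=11
CMP R0, 17  (cmp 11,17)
JLT body: taken
ADD R5, 17 → R5=51+17=68
ADD R0, 2 → R0=11+2=13
CMP R0, 17  (cmp 13,17)
JLT body: taken
ADD R5, 17 → R5=68+17=85
ADD R0, 2 → R0=13+2=15
CMP R0, 17  (cmp 15,17)
JLT body: taken
ADD R5, 17 → R5=85+17=102
ADD R0, 2 → R0=15+2=17
CMP R0, 17  (cmp 17,17)
JLT body: not taken
halt.
Total executed instructions: 27.

27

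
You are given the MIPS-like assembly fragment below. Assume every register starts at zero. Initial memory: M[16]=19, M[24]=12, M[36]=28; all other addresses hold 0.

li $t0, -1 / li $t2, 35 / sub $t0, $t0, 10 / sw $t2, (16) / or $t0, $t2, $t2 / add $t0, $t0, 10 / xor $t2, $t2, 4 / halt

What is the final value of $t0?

45

$t0=-1
$t2=35
$t0=(-1)-10=-11
sw $t2, (16) → M[16]=35
$t0=35|35=35
$t0=35+10=45
$t2=35^4=39
halt.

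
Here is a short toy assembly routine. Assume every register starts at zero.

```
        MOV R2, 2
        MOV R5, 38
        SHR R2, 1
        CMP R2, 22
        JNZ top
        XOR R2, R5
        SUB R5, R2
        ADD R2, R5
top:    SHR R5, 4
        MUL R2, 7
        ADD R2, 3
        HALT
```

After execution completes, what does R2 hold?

after MOV R2, 2: R2=2
after MOV R5, 38: R5=38
after SHR R2, 1: R2=2>>1=1
CMP R2, 22  (cmp 1,22)
JNZ top: taken
after SHR R5, 4: R5=38>>4=2
after MUL R2, 7: R2=1*7=7
after ADD R2, 3: R2=7+3=10
halt.

10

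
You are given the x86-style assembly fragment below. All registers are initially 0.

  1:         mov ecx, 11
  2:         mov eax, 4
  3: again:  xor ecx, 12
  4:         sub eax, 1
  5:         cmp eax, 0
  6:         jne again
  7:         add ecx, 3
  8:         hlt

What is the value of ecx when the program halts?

ecx=11
eax=4
ecx=11^12=7
eax=4-1=3
cmp eax, 0  (cmp 3,0)
jne again: taken
ecx=7^12=11
eax=3-1=2
cmp eax, 0  (cmp 2,0)
jne again: taken
ecx=11^12=7
eax=2-1=1
cmp eax, 0  (cmp 1,0)
jne again: taken
ecx=7^12=11
eax=1-1=0
cmp eax, 0  (cmp 0,0)
jne again: not taken
ecx=11+3=14
halt.

14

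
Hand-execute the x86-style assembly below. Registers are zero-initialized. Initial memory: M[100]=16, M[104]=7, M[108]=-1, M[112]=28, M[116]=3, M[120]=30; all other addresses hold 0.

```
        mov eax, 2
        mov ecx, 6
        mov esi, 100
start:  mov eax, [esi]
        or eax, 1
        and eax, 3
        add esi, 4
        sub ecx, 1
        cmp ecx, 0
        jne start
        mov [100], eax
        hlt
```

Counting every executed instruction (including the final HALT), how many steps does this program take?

after mov eax, 2: eax=2
after mov ecx, 6: ecx=6
after mov esi, 100: esi=100
after mov eax, [esi]: eax=M[100]=16
after or eax, 1: eax=16|1=17
after and eax, 3: eax=17&3=1
after add esi, 4: esi=100+4=104
after sub ecx, 1: ecx=6-1=5
cmp ecx, 0  (cmp 5,0)
jne start: taken
after mov eax, [esi]: eax=M[104]=7
after or eax, 1: eax=7|1=7
after and eax, 3: eax=7&3=3
after add esi, 4: esi=104+4=108
after sub ecx, 1: ecx=5-1=4
cmp ecx, 0  (cmp 4,0)
jne start: taken
after mov eax, [esi]: eax=M[108]=-1
after or eax, 1: eax=(-1)|1=-1
after and eax, 3: eax=(-1)&3=3
after add esi, 4: esi=108+4=112
after sub ecx, 1: ecx=4-1=3
cmp ecx, 0  (cmp 3,0)
jne start: taken
after mov eax, [esi]: eax=M[112]=28
after or eax, 1: eax=28|1=29
after and eax, 3: eax=29&3=1
after add esi, 4: esi=112+4=116
after sub ecx, 1: ecx=3-1=2
cmp ecx, 0  (cmp 2,0)
jne start: taken
after mov eax, [esi]: eax=M[116]=3
after or eax, 1: eax=3|1=3
after and eax, 3: eax=3&3=3
after add esi, 4: esi=116+4=120
after sub ecx, 1: ecx=2-1=1
cmp ecx, 0  (cmp 1,0)
jne start: taken
after mov eax, [esi]: eax=M[120]=30
after or eax, 1: eax=30|1=31
after and eax, 3: eax=31&3=3
after add esi, 4: esi=120+4=124
after sub ecx, 1: ecx=1-1=0
cmp ecx, 0  (cmp 0,0)
jne start: not taken
mov [100], eax → M[100]=3
halt.
Total executed instructions: 47.

47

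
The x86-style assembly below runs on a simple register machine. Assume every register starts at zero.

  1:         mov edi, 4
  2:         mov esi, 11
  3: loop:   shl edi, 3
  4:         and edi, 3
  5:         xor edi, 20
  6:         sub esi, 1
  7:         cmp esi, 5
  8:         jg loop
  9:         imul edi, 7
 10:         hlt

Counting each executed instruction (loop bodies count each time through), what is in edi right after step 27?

edi=4
esi=11
edi=4<<3=32
edi=32&3=0
edi=0^20=20
esi=11-1=10
cmp esi, 5  (cmp 10,5)
jg loop: taken
edi=20<<3=160
edi=160&3=0
edi=0^20=20
esi=10-1=9
cmp esi, 5  (cmp 9,5)
jg loop: taken
edi=20<<3=160
edi=160&3=0
edi=0^20=20
esi=9-1=8
cmp esi, 5  (cmp 8,5)
jg loop: taken
edi=20<<3=160
edi=160&3=0
edi=0^20=20
esi=8-1=7
cmp esi, 5  (cmp 7,5)
jg loop: taken
edi=20<<3=160
After step 27: edi = 160.

160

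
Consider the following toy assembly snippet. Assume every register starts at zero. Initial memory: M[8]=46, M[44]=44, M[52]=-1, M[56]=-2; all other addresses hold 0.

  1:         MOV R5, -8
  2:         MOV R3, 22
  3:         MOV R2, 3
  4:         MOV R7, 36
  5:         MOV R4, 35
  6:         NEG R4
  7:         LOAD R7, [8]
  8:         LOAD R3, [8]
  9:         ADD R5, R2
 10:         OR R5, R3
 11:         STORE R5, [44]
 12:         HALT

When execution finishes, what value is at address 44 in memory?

-1

MOV R5, -8 → R5=-8
MOV R3, 22 → R3=22
MOV R2, 3 → R2=3
MOV R7, 36 → R7=36
MOV R4, 35 → R4=35
NEG R4 → R4=-(35)=-35
LOAD R7, [8] → R7=M[8]=46
LOAD R3, [8] → R3=M[8]=46
ADD R5, R2 → R5=(-8)+3=-5
OR R5, R3 → R5=(-5)|46=-1
STORE R5, [44] → M[44]=-1
halt.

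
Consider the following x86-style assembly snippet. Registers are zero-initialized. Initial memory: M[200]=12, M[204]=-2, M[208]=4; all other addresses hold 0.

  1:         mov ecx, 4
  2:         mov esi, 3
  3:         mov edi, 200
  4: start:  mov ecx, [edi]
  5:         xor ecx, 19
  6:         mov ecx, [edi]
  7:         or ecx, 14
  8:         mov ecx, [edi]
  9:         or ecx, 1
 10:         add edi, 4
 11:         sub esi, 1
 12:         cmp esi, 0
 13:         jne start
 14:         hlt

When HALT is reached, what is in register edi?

212

mov ecx, 4 → ecx=4
mov esi, 3 → esi=3
mov edi, 200 → edi=200
mov ecx, [edi] → ecx=M[200]=12
xor ecx, 19 → ecx=12^19=31
mov ecx, [edi] → ecx=M[200]=12
or ecx, 14 → ecx=12|14=14
mov ecx, [edi] → ecx=M[200]=12
or ecx, 1 → ecx=12|1=13
add edi, 4 → edi=200+4=204
sub esi, 1 → esi=3-1=2
cmp esi, 0  (cmp 2,0)
jne start: taken
mov ecx, [edi] → ecx=M[204]=-2
xor ecx, 19 → ecx=(-2)^19=-19
mov ecx, [edi] → ecx=M[204]=-2
or ecx, 14 → ecx=(-2)|14=-2
mov ecx, [edi] → ecx=M[204]=-2
or ecx, 1 → ecx=(-2)|1=-1
add edi, 4 → edi=204+4=208
sub esi, 1 → esi=2-1=1
cmp esi, 0  (cmp 1,0)
jne start: taken
mov ecx, [edi] → ecx=M[208]=4
xor ecx, 19 → ecx=4^19=23
mov ecx, [edi] → ecx=M[208]=4
or ecx, 14 → ecx=4|14=14
mov ecx, [edi] → ecx=M[208]=4
or ecx, 1 → ecx=4|1=5
add edi, 4 → edi=208+4=212
sub esi, 1 → esi=1-1=0
cmp esi, 0  (cmp 0,0)
jne start: not taken
halt.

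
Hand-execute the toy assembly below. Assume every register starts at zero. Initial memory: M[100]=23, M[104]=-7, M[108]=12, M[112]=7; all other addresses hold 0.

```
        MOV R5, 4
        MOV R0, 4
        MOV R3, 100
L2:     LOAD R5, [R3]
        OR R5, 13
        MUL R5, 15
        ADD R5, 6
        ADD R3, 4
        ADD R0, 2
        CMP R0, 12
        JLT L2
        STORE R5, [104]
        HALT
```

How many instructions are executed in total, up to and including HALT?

37

R5=4
R0=4
R3=100
R5=M[100]=23
R5=23|13=31
R5=31*15=465
R5=465+6=471
R3=100+4=104
R0=4+2=6
CMP R0, 12  (cmp 6,12)
JLT L2: taken
R5=M[104]=-7
R5=(-7)|13=-3
R5=(-3)*15=-45
R5=(-45)+6=-39
R3=104+4=108
R0=6+2=8
CMP R0, 12  (cmp 8,12)
JLT L2: taken
R5=M[108]=12
R5=12|13=13
R5=13*15=195
R5=195+6=201
R3=108+4=112
R0=8+2=10
CMP R0, 12  (cmp 10,12)
JLT L2: taken
R5=M[112]=7
R5=7|13=15
R5=15*15=225
R5=225+6=231
R3=112+4=116
R0=10+2=12
CMP R0, 12  (cmp 12,12)
JLT L2: not taken
STORE R5, [104] → M[104]=231
halt.
Total executed instructions: 37.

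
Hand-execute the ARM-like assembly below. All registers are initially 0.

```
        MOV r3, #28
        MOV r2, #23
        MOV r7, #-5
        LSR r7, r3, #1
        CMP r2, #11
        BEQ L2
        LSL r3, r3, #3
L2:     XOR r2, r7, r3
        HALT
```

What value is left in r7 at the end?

14

after MOV r3, #28: r3=28
after MOV r2, #23: r2=23
after MOV r7, #-5: r7=-5
after LSR r7, r3, #1: r7=28>>1=14
CMP r2, #11  (cmp 23,11)
BEQ L2: not taken
after LSL r3, r3, #3: r3=28<<3=224
after XOR r2, r7, r3: r2=14^224=238
halt.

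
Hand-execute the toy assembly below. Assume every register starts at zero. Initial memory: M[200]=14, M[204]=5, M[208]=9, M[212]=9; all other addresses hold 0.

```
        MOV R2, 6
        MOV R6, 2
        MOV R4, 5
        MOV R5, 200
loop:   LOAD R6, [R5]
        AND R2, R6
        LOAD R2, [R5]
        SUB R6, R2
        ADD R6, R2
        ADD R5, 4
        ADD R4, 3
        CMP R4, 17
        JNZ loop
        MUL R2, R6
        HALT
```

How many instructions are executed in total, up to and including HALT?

42

MOV R2, 6 → R2=6
MOV R6, 2 → R6=2
MOV R4, 5 → R4=5
MOV R5, 200 → R5=200
LOAD R6, [R5] → R6=M[200]=14
AND R2, R6 → R2=6&14=6
LOAD R2, [R5] → R2=M[200]=14
SUB R6, R2 → R6=14-14=0
ADD R6, R2 → R6=0+14=14
ADD R5, 4 → R5=200+4=204
ADD R4, 3 → R4=5+3=8
CMP R4, 17  (cmp 8,17)
JNZ loop: taken
LOAD R6, [R5] → R6=M[204]=5
AND R2, R6 → R2=14&5=4
LOAD R2, [R5] → R2=M[204]=5
SUB R6, R2 → R6=5-5=0
ADD R6, R2 → R6=0+5=5
ADD R5, 4 → R5=204+4=208
ADD R4, 3 → R4=8+3=11
CMP R4, 17  (cmp 11,17)
JNZ loop: taken
LOAD R6, [R5] → R6=M[208]=9
AND R2, R6 → R2=5&9=1
LOAD R2, [R5] → R2=M[208]=9
SUB R6, R2 → R6=9-9=0
ADD R6, R2 → R6=0+9=9
ADD R5, 4 → R5=208+4=212
ADD R4, 3 → R4=11+3=14
CMP R4, 17  (cmp 14,17)
JNZ loop: taken
LOAD R6, [R5] → R6=M[212]=9
AND R2, R6 → R2=9&9=9
LOAD R2, [R5] → R2=M[212]=9
SUB R6, R2 → R6=9-9=0
ADD R6, R2 → R6=0+9=9
ADD R5, 4 → R5=212+4=216
ADD R4, 3 → R4=14+3=17
CMP R4, 17  (cmp 17,17)
JNZ loop: not taken
MUL R2, R6 → R2=9*9=81
halt.
Total executed instructions: 42.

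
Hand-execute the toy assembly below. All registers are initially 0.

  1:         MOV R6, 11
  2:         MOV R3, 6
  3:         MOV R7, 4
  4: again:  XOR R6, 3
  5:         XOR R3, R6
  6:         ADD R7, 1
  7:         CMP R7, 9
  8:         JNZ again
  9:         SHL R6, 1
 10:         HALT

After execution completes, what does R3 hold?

14

after MOV R6, 11: R6=11
after MOV R3, 6: R3=6
after MOV R7, 4: R7=4
after XOR R6, 3: R6=11^3=8
after XOR R3, R6: R3=6^8=14
after ADD R7, 1: R7=4+1=5
CMP R7, 9  (cmp 5,9)
JNZ again: taken
after XOR R6, 3: R6=8^3=11
after XOR R3, R6: R3=14^11=5
after ADD R7, 1: R7=5+1=6
CMP R7, 9  (cmp 6,9)
JNZ again: taken
after XOR R6, 3: R6=11^3=8
after XOR R3, R6: R3=5^8=13
after ADD R7, 1: R7=6+1=7
CMP R7, 9  (cmp 7,9)
JNZ again: taken
after XOR R6, 3: R6=8^3=11
after XOR R3, R6: R3=13^11=6
after ADD R7, 1: R7=7+1=8
CMP R7, 9  (cmp 8,9)
JNZ again: taken
after XOR R6, 3: R6=11^3=8
after XOR R3, R6: R3=6^8=14
after ADD R7, 1: R7=8+1=9
CMP R7, 9  (cmp 9,9)
JNZ again: not taken
after SHL R6, 1: R6=8<<1=16
halt.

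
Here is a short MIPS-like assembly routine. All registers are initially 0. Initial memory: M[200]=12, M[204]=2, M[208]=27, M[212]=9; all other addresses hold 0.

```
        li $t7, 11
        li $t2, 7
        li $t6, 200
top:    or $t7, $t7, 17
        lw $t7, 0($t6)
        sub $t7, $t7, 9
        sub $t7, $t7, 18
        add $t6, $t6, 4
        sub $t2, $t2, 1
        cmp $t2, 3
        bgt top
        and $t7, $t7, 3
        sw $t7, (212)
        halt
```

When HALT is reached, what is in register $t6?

216

li $t7, 11 → $t7=11
li $t2, 7 → $t2=7
li $t6, 200 → $t6=200
or $t7, $t7, 17 → $t7=11|17=27
lw $t7, 0($t6) → $t7=M[200]=12
sub $t7, $t7, 9 → $t7=12-9=3
sub $t7, $t7, 18 → $t7=3-18=-15
add $t6, $t6, 4 → $t6=200+4=204
sub $t2, $t2, 1 → $t2=7-1=6
cmp $t2, 3  (cmp 6,3)
bgt top: taken
or $t7, $t7, 17 → $t7=(-15)|17=-15
lw $t7, 0($t6) → $t7=M[204]=2
sub $t7, $t7, 9 → $t7=2-9=-7
sub $t7, $t7, 18 → $t7=(-7)-18=-25
add $t6, $t6, 4 → $t6=204+4=208
sub $t2, $t2, 1 → $t2=6-1=5
cmp $t2, 3  (cmp 5,3)
bgt top: taken
or $t7, $t7, 17 → $t7=(-25)|17=-9
lw $t7, 0($t6) → $t7=M[208]=27
sub $t7, $t7, 9 → $t7=27-9=18
sub $t7, $t7, 18 → $t7=18-18=0
add $t6, $t6, 4 → $t6=208+4=212
sub $t2, $t2, 1 → $t2=5-1=4
cmp $t2, 3  (cmp 4,3)
bgt top: taken
or $t7, $t7, 17 → $t7=0|17=17
lw $t7, 0($t6) → $t7=M[212]=9
sub $t7, $t7, 9 → $t7=9-9=0
sub $t7, $t7, 18 → $t7=0-18=-18
add $t6, $t6, 4 → $t6=212+4=216
sub $t2, $t2, 1 → $t2=4-1=3
cmp $t2, 3  (cmp 3,3)
bgt top: not taken
and $t7, $t7, 3 → $t7=(-18)&3=2
sw $t7, (212) → M[212]=2
halt.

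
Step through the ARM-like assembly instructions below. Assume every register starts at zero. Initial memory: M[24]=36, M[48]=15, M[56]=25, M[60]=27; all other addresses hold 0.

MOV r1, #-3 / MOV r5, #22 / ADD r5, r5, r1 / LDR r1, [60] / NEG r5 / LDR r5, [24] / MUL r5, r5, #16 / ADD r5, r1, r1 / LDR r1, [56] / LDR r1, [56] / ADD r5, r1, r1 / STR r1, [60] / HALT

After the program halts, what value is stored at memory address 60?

MOV r1, #-3 → r1=-3
MOV r5, #22 → r5=22
ADD r5, r5, r1 → r5=22+(-3)=19
LDR r1, [60] → r1=M[60]=27
NEG r5 → r5=-(19)=-19
LDR r5, [24] → r5=M[24]=36
MUL r5, r5, #16 → r5=36*16=576
ADD r5, r1, r1 → r5=27+27=54
LDR r1, [56] → r1=M[56]=25
LDR r1, [56] → r1=M[56]=25
ADD r5, r1, r1 → r5=25+25=50
STR r1, [60] → M[60]=25
halt.

25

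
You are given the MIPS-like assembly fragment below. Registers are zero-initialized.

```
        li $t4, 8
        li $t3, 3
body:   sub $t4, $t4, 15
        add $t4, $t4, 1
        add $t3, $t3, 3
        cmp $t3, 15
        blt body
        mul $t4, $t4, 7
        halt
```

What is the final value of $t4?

$t4=8
$t3=3
$t4=8-15=-7
$t4=(-7)+1=-6
$t3=3+3=6
cmp $t3, 15  (cmp 6,15)
blt body: taken
$t4=(-6)-15=-21
$t4=(-21)+1=-20
$t3=6+3=9
cmp $t3, 15  (cmp 9,15)
blt body: taken
$t4=(-20)-15=-35
$t4=(-35)+1=-34
$t3=9+3=12
cmp $t3, 15  (cmp 12,15)
blt body: taken
$t4=(-34)-15=-49
$t4=(-49)+1=-48
$t3=12+3=15
cmp $t3, 15  (cmp 15,15)
blt body: not taken
$t4=(-48)*7=-336
halt.

-336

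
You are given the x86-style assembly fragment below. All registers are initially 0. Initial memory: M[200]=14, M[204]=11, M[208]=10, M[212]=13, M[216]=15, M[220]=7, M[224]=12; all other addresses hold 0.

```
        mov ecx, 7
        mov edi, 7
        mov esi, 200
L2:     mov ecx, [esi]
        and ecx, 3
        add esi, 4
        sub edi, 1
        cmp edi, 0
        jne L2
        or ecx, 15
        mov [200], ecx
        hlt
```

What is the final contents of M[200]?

15

ecx=7
edi=7
esi=200
ecx=M[200]=14
ecx=14&3=2
esi=200+4=204
edi=7-1=6
cmp edi, 0  (cmp 6,0)
jne L2: taken
ecx=M[204]=11
ecx=11&3=3
esi=204+4=208
edi=6-1=5
cmp edi, 0  (cmp 5,0)
jne L2: taken
ecx=M[208]=10
ecx=10&3=2
esi=208+4=212
edi=5-1=4
cmp edi, 0  (cmp 4,0)
jne L2: taken
ecx=M[212]=13
ecx=13&3=1
esi=212+4=216
edi=4-1=3
cmp edi, 0  (cmp 3,0)
jne L2: taken
ecx=M[216]=15
ecx=15&3=3
esi=216+4=220
edi=3-1=2
cmp edi, 0  (cmp 2,0)
jne L2: taken
ecx=M[220]=7
ecx=7&3=3
esi=220+4=224
edi=2-1=1
cmp edi, 0  (cmp 1,0)
jne L2: taken
ecx=M[224]=12
ecx=12&3=0
esi=224+4=228
edi=1-1=0
cmp edi, 0  (cmp 0,0)
jne L2: not taken
ecx=0|15=15
mov [200], ecx → M[200]=15
halt.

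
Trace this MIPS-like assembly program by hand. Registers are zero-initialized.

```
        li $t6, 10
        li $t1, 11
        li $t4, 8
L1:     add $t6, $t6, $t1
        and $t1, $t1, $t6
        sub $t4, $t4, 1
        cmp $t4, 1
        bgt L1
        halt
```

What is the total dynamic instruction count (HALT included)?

39

li $t6, 10 → $t6=10
li $t1, 11 → $t1=11
li $t4, 8 → $t4=8
add $t6, $t6, $t1 → $t6=10+11=21
and $t1, $t1, $t6 → $t1=11&21=1
sub $t4, $t4, 1 → $t4=8-1=7
cmp $t4, 1  (cmp 7,1)
bgt L1: taken
add $t6, $t6, $t1 → $t6=21+1=22
and $t1, $t1, $t6 → $t1=1&22=0
sub $t4, $t4, 1 → $t4=7-1=6
cmp $t4, 1  (cmp 6,1)
bgt L1: taken
add $t6, $t6, $t1 → $t6=22+0=22
and $t1, $t1, $t6 → $t1=0&22=0
sub $t4, $t4, 1 → $t4=6-1=5
cmp $t4, 1  (cmp 5,1)
bgt L1: taken
add $t6, $t6, $t1 → $t6=22+0=22
and $t1, $t1, $t6 → $t1=0&22=0
sub $t4, $t4, 1 → $t4=5-1=4
cmp $t4, 1  (cmp 4,1)
bgt L1: taken
add $t6, $t6, $t1 → $t6=22+0=22
and $t1, $t1, $t6 → $t1=0&22=0
sub $t4, $t4, 1 → $t4=4-1=3
cmp $t4, 1  (cmp 3,1)
bgt L1: taken
add $t6, $t6, $t1 → $t6=22+0=22
and $t1, $t1, $t6 → $t1=0&22=0
sub $t4, $t4, 1 → $t4=3-1=2
cmp $t4, 1  (cmp 2,1)
bgt L1: taken
add $t6, $t6, $t1 → $t6=22+0=22
and $t1, $t1, $t6 → $t1=0&22=0
sub $t4, $t4, 1 → $t4=2-1=1
cmp $t4, 1  (cmp 1,1)
bgt L1: not taken
halt.
Total executed instructions: 39.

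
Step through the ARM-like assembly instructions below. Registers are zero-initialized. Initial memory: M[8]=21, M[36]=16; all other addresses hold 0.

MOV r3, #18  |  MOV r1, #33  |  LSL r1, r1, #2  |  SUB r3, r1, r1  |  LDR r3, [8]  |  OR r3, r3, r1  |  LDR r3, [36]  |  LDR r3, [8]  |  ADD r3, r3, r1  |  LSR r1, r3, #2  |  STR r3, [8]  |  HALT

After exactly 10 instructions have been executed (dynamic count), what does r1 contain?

r3=18
r1=33
r1=33<<2=132
r3=132-132=0
r3=M[8]=21
r3=21|132=149
r3=M[36]=16
r3=M[8]=21
r3=21+132=153
r1=153>>2=38
After step 10: r1 = 38.

38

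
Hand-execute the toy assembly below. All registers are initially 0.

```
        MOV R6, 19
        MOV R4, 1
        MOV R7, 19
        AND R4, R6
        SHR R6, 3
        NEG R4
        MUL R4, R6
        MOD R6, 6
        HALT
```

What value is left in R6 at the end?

2

after MOV R6, 19: R6=19
after MOV R4, 1: R4=1
after MOV R7, 19: R7=19
after AND R4, R6: R4=1&19=1
after SHR R6, 3: R6=19>>3=2
after NEG R4: R4=-(1)=-1
after MUL R4, R6: R4=(-1)*2=-2
after MOD R6, 6: R6=2%6=2
halt.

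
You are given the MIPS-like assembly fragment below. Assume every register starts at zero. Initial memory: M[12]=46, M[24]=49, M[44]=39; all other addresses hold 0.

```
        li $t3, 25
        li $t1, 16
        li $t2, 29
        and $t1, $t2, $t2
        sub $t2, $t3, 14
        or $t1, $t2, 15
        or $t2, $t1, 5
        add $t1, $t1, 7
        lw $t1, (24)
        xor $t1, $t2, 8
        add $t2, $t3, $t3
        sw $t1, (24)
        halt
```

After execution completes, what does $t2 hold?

50

$t3=25
$t1=16
$t2=29
$t1=29&29=29
$t2=25-14=11
$t1=11|15=15
$t2=15|5=15
$t1=15+7=22
$t1=M[24]=49
$t1=15^8=7
$t2=25+25=50
sw $t1, (24) → M[24]=7
halt.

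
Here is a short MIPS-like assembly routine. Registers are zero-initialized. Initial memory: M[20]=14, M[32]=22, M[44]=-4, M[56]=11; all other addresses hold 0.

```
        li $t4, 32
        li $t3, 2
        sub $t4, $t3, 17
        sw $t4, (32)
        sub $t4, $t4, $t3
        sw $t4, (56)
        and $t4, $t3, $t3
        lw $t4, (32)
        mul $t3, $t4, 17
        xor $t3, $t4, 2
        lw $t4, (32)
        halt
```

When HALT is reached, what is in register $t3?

li $t4, 32 → $t4=32
li $t3, 2 → $t3=2
sub $t4, $t3, 17 → $t4=2-17=-15
sw $t4, (32) → M[32]=-15
sub $t4, $t4, $t3 → $t4=(-15)-2=-17
sw $t4, (56) → M[56]=-17
and $t4, $t3, $t3 → $t4=2&2=2
lw $t4, (32) → $t4=M[32]=-15
mul $t3, $t4, 17 → $t3=(-15)*17=-255
xor $t3, $t4, 2 → $t3=(-15)^2=-13
lw $t4, (32) → $t4=M[32]=-15
halt.

-13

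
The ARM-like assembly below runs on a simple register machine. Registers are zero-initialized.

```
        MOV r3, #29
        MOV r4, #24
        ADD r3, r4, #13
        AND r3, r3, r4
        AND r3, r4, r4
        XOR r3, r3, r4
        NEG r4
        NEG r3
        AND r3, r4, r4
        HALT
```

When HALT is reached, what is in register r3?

MOV r3, #29 → r3=29
MOV r4, #24 → r4=24
ADD r3, r4, #13 → r3=24+13=37
AND r3, r3, r4 → r3=37&24=0
AND r3, r4, r4 → r3=24&24=24
XOR r3, r3, r4 → r3=24^24=0
NEG r4 → r4=-(24)=-24
NEG r3 → r3=-(0)=0
AND r3, r4, r4 → r3=(-24)&(-24)=-24
halt.

-24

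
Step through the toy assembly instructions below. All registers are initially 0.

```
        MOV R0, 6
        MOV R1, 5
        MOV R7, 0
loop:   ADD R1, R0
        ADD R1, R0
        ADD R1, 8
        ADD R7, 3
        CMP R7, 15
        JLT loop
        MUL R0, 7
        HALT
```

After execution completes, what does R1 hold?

105

MOV R0, 6 → R0=6
MOV R1, 5 → R1=5
MOV R7, 0 → R7=0
ADD R1, R0 → R1=5+6=11
ADD R1, R0 → R1=11+6=17
ADD R1, 8 → R1=17+8=25
ADD R7, 3 → R7=0+3=3
CMP R7, 15  (cmp 3,15)
JLT loop: taken
ADD R1, R0 → R1=25+6=31
ADD R1, R0 → R1=31+6=37
ADD R1, 8 → R1=37+8=45
ADD R7, 3 → R7=3+3=6
CMP R7, 15  (cmp 6,15)
JLT loop: taken
ADD R1, R0 → R1=45+6=51
ADD R1, R0 → R1=51+6=57
ADD R1, 8 → R1=57+8=65
ADD R7, 3 → R7=6+3=9
CMP R7, 15  (cmp 9,15)
JLT loop: taken
ADD R1, R0 → R1=65+6=71
ADD R1, R0 → R1=71+6=77
ADD R1, 8 → R1=77+8=85
ADD R7, 3 → R7=9+3=12
CMP R7, 15  (cmp 12,15)
JLT loop: taken
ADD R1, R0 → R1=85+6=91
ADD R1, R0 → R1=91+6=97
ADD R1, 8 → R1=97+8=105
ADD R7, 3 → R7=12+3=15
CMP R7, 15  (cmp 15,15)
JLT loop: not taken
MUL R0, 7 → R0=6*7=42
halt.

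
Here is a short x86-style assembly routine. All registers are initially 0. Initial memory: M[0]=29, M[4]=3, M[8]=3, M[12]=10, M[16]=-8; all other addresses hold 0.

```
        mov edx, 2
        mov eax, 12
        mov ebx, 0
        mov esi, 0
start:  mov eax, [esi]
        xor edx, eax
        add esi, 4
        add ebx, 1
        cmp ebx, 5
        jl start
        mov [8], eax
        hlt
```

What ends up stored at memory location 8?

-8

after mov edx, 2: edx=2
after mov eax, 12: eax=12
after mov ebx, 0: ebx=0
after mov esi, 0: esi=0
after mov eax, [esi]: eax=M[0]=29
after xor edx, eax: edx=2^29=31
after add esi, 4: esi=0+4=4
after add ebx, 1: ebx=0+1=1
cmp ebx, 5  (cmp 1,5)
jl start: taken
after mov eax, [esi]: eax=M[4]=3
after xor edx, eax: edx=31^3=28
after add esi, 4: esi=4+4=8
after add ebx, 1: ebx=1+1=2
cmp ebx, 5  (cmp 2,5)
jl start: taken
after mov eax, [esi]: eax=M[8]=3
after xor edx, eax: edx=28^3=31
after add esi, 4: esi=8+4=12
after add ebx, 1: ebx=2+1=3
cmp ebx, 5  (cmp 3,5)
jl start: taken
after mov eax, [esi]: eax=M[12]=10
after xor edx, eax: edx=31^10=21
after add esi, 4: esi=12+4=16
after add ebx, 1: ebx=3+1=4
cmp ebx, 5  (cmp 4,5)
jl start: taken
after mov eax, [esi]: eax=M[16]=-8
after xor edx, eax: edx=21^(-8)=-19
after add esi, 4: esi=16+4=20
after add ebx, 1: ebx=4+1=5
cmp ebx, 5  (cmp 5,5)
jl start: not taken
mov [8], eax → M[8]=-8
halt.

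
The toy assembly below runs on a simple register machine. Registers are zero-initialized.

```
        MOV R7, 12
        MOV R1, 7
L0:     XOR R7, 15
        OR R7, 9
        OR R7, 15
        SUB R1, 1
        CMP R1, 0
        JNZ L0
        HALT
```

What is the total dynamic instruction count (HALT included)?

MOV R7, 12 → R7=12
MOV R1, 7 → R1=7
XOR R7, 15 → R7=12^15=3
OR R7, 9 → R7=3|9=11
OR R7, 15 → R7=11|15=15
SUB R1, 1 → R1=7-1=6
CMP R1, 0  (cmp 6,0)
JNZ L0: taken
XOR R7, 15 → R7=15^15=0
OR R7, 9 → R7=0|9=9
OR R7, 15 → R7=9|15=15
SUB R1, 1 → R1=6-1=5
CMP R1, 0  (cmp 5,0)
JNZ L0: taken
XOR R7, 15 → R7=15^15=0
OR R7, 9 → R7=0|9=9
OR R7, 15 → R7=9|15=15
SUB R1, 1 → R1=5-1=4
CMP R1, 0  (cmp 4,0)
JNZ L0: taken
XOR R7, 15 → R7=15^15=0
OR R7, 9 → R7=0|9=9
OR R7, 15 → R7=9|15=15
SUB R1, 1 → R1=4-1=3
CMP R1, 0  (cmp 3,0)
JNZ L0: taken
XOR R7, 15 → R7=15^15=0
OR R7, 9 → R7=0|9=9
OR R7, 15 → R7=9|15=15
SUB R1, 1 → R1=3-1=2
CMP R1, 0  (cmp 2,0)
JNZ L0: taken
XOR R7, 15 → R7=15^15=0
OR R7, 9 → R7=0|9=9
OR R7, 15 → R7=9|15=15
SUB R1, 1 → R1=2-1=1
CMP R1, 0  (cmp 1,0)
JNZ L0: taken
XOR R7, 15 → R7=15^15=0
OR R7, 9 → R7=0|9=9
OR R7, 15 → R7=9|15=15
SUB R1, 1 → R1=1-1=0
CMP R1, 0  (cmp 0,0)
JNZ L0: not taken
halt.
Total executed instructions: 45.

45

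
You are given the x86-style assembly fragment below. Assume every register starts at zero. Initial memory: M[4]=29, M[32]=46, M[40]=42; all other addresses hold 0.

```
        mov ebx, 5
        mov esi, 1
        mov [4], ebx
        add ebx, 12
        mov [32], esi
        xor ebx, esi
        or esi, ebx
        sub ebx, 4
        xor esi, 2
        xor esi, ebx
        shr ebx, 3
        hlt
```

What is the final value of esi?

31

ebx=5
esi=1
mov [4], ebx → M[4]=5
ebx=5+12=17
mov [32], esi → M[32]=1
ebx=17^1=16
esi=1|16=17
ebx=16-4=12
esi=17^2=19
esi=19^12=31
ebx=12>>3=1
halt.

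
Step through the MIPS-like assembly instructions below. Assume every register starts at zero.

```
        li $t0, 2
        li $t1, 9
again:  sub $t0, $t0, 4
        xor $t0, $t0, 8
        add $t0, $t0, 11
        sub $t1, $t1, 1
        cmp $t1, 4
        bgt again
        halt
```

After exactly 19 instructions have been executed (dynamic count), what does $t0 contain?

-1

li $t0, 2 → $t0=2
li $t1, 9 → $t1=9
sub $t0, $t0, 4 → $t0=2-4=-2
xor $t0, $t0, 8 → $t0=(-2)^8=-10
add $t0, $t0, 11 → $t0=(-10)+11=1
sub $t1, $t1, 1 → $t1=9-1=8
cmp $t1, 4  (cmp 8,4)
bgt again: taken
sub $t0, $t0, 4 → $t0=1-4=-3
xor $t0, $t0, 8 → $t0=(-3)^8=-11
add $t0, $t0, 11 → $t0=(-11)+11=0
sub $t1, $t1, 1 → $t1=8-1=7
cmp $t1, 4  (cmp 7,4)
bgt again: taken
sub $t0, $t0, 4 → $t0=0-4=-4
xor $t0, $t0, 8 → $t0=(-4)^8=-12
add $t0, $t0, 11 → $t0=(-12)+11=-1
sub $t1, $t1, 1 → $t1=7-1=6
cmp $t1, 4  (cmp 6,4)
After step 19: $t0 = -1.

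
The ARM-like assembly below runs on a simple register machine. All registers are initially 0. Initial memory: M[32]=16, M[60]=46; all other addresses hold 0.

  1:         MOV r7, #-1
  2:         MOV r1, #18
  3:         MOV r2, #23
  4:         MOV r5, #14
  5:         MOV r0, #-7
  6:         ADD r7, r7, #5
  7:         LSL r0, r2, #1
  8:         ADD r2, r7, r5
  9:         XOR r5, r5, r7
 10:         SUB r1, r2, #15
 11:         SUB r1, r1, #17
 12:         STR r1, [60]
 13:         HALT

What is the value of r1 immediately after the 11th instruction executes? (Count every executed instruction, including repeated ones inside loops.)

after MOV r7, #-1: r7=-1
after MOV r1, #18: r1=18
after MOV r2, #23: r2=23
after MOV r5, #14: r5=14
after MOV r0, #-7: r0=-7
after ADD r7, r7, #5: r7=(-1)+5=4
after LSL r0, r2, #1: r0=23<<1=46
after ADD r2, r7, r5: r2=4+14=18
after XOR r5, r5, r7: r5=14^4=10
after SUB r1, r2, #15: r1=18-15=3
after SUB r1, r1, #17: r1=3-17=-14
After step 11: r1 = -14.

-14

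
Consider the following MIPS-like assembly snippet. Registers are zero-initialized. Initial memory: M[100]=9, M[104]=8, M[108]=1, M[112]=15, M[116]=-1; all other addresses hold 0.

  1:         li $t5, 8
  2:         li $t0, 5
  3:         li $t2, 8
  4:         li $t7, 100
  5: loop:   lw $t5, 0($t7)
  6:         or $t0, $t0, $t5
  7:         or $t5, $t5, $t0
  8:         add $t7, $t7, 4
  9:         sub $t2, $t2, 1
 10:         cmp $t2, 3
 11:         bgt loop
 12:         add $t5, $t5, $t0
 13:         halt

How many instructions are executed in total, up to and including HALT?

41

after li $t5, 8: $t5=8
after li $t0, 5: $t0=5
after li $t2, 8: $t2=8
after li $t7, 100: $t7=100
after lw $t5, 0($t7): $t5=M[100]=9
after or $t0, $t0, $t5: $t0=5|9=13
after or $t5, $t5, $t0: $t5=9|13=13
after add $t7, $t7, 4: $t7=100+4=104
after sub $t2, $t2, 1: $t2=8-1=7
cmp $t2, 3  (cmp 7,3)
bgt loop: taken
after lw $t5, 0($t7): $t5=M[104]=8
after or $t0, $t0, $t5: $t0=13|8=13
after or $t5, $t5, $t0: $t5=8|13=13
after add $t7, $t7, 4: $t7=104+4=108
after sub $t2, $t2, 1: $t2=7-1=6
cmp $t2, 3  (cmp 6,3)
bgt loop: taken
after lw $t5, 0($t7): $t5=M[108]=1
after or $t0, $t0, $t5: $t0=13|1=13
after or $t5, $t5, $t0: $t5=1|13=13
after add $t7, $t7, 4: $t7=108+4=112
after sub $t2, $t2, 1: $t2=6-1=5
cmp $t2, 3  (cmp 5,3)
bgt loop: taken
after lw $t5, 0($t7): $t5=M[112]=15
after or $t0, $t0, $t5: $t0=13|15=15
after or $t5, $t5, $t0: $t5=15|15=15
after add $t7, $t7, 4: $t7=112+4=116
after sub $t2, $t2, 1: $t2=5-1=4
cmp $t2, 3  (cmp 4,3)
bgt loop: taken
after lw $t5, 0($t7): $t5=M[116]=-1
after or $t0, $t0, $t5: $t0=15|(-1)=-1
after or $t5, $t5, $t0: $t5=(-1)|(-1)=-1
after add $t7, $t7, 4: $t7=116+4=120
after sub $t2, $t2, 1: $t2=4-1=3
cmp $t2, 3  (cmp 3,3)
bgt loop: not taken
after add $t5, $t5, $t0: $t5=(-1)+(-1)=-2
halt.
Total executed instructions: 41.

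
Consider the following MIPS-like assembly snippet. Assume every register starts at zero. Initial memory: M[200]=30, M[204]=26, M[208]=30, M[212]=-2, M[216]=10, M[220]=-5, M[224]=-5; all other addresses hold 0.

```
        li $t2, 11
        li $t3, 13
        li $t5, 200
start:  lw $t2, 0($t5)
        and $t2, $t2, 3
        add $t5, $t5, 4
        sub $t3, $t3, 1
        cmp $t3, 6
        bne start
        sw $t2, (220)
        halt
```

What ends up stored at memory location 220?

$t2=11
$t3=13
$t5=200
$t2=M[200]=30
$t2=30&3=2
$t5=200+4=204
$t3=13-1=12
cmp $t3, 6  (cmp 12,6)
bne start: taken
$t2=M[204]=26
$t2=26&3=2
$t5=204+4=208
$t3=12-1=11
cmp $t3, 6  (cmp 11,6)
bne start: taken
$t2=M[208]=30
$t2=30&3=2
$t5=208+4=212
$t3=11-1=10
cmp $t3, 6  (cmp 10,6)
bne start: taken
$t2=M[212]=-2
$t2=(-2)&3=2
$t5=212+4=216
$t3=10-1=9
cmp $t3, 6  (cmp 9,6)
bne start: taken
$t2=M[216]=10
$t2=10&3=2
$t5=216+4=220
$t3=9-1=8
cmp $t3, 6  (cmp 8,6)
bne start: taken
$t2=M[220]=-5
$t2=(-5)&3=3
$t5=220+4=224
$t3=8-1=7
cmp $t3, 6  (cmp 7,6)
bne start: taken
$t2=M[224]=-5
$t2=(-5)&3=3
$t5=224+4=228
$t3=7-1=6
cmp $t3, 6  (cmp 6,6)
bne start: not taken
sw $t2, (220) → M[220]=3
halt.

3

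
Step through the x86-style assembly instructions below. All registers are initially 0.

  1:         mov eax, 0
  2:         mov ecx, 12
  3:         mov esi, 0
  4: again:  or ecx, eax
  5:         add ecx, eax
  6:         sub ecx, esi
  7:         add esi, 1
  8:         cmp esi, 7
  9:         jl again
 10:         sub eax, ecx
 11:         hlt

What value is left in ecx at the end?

-9

after mov eax, 0: eax=0
after mov ecx, 12: ecx=12
after mov esi, 0: esi=0
after or ecx, eax: ecx=12|0=12
after add ecx, eax: ecx=12+0=12
after sub ecx, esi: ecx=12-0=12
after add esi, 1: esi=0+1=1
cmp esi, 7  (cmp 1,7)
jl again: taken
after or ecx, eax: ecx=12|0=12
after add ecx, eax: ecx=12+0=12
after sub ecx, esi: ecx=12-1=11
after add esi, 1: esi=1+1=2
cmp esi, 7  (cmp 2,7)
jl again: taken
after or ecx, eax: ecx=11|0=11
after add ecx, eax: ecx=11+0=11
after sub ecx, esi: ecx=11-2=9
after add esi, 1: esi=2+1=3
cmp esi, 7  (cmp 3,7)
jl again: taken
after or ecx, eax: ecx=9|0=9
after add ecx, eax: ecx=9+0=9
after sub ecx, esi: ecx=9-3=6
after add esi, 1: esi=3+1=4
cmp esi, 7  (cmp 4,7)
jl again: taken
after or ecx, eax: ecx=6|0=6
after add ecx, eax: ecx=6+0=6
after sub ecx, esi: ecx=6-4=2
after add esi, 1: esi=4+1=5
cmp esi, 7  (cmp 5,7)
jl again: taken
after or ecx, eax: ecx=2|0=2
after add ecx, eax: ecx=2+0=2
after sub ecx, esi: ecx=2-5=-3
after add esi, 1: esi=5+1=6
cmp esi, 7  (cmp 6,7)
jl again: taken
after or ecx, eax: ecx=(-3)|0=-3
after add ecx, eax: ecx=(-3)+0=-3
after sub ecx, esi: ecx=(-3)-6=-9
after add esi, 1: esi=6+1=7
cmp esi, 7  (cmp 7,7)
jl again: not taken
after sub eax, ecx: eax=0-(-9)=9
halt.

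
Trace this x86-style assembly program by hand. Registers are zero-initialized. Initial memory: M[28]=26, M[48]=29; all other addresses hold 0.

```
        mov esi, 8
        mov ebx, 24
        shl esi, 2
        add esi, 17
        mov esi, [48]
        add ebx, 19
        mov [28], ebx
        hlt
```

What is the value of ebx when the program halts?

43

esi=8
ebx=24
esi=8<<2=32
esi=32+17=49
esi=M[48]=29
ebx=24+19=43
mov [28], ebx → M[28]=43
halt.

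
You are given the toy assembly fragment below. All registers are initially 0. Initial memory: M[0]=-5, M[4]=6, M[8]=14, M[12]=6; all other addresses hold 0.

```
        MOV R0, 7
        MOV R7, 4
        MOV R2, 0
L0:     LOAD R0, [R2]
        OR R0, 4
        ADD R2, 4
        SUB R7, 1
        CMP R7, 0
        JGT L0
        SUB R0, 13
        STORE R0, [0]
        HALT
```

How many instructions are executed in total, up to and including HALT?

MOV R0, 7 → R0=7
MOV R7, 4 → R7=4
MOV R2, 0 → R2=0
LOAD R0, [R2] → R0=M[0]=-5
OR R0, 4 → R0=(-5)|4=-1
ADD R2, 4 → R2=0+4=4
SUB R7, 1 → R7=4-1=3
CMP R7, 0  (cmp 3,0)
JGT L0: taken
LOAD R0, [R2] → R0=M[4]=6
OR R0, 4 → R0=6|4=6
ADD R2, 4 → R2=4+4=8
SUB R7, 1 → R7=3-1=2
CMP R7, 0  (cmp 2,0)
JGT L0: taken
LOAD R0, [R2] → R0=M[8]=14
OR R0, 4 → R0=14|4=14
ADD R2, 4 → R2=8+4=12
SUB R7, 1 → R7=2-1=1
CMP R7, 0  (cmp 1,0)
JGT L0: taken
LOAD R0, [R2] → R0=M[12]=6
OR R0, 4 → R0=6|4=6
ADD R2, 4 → R2=12+4=16
SUB R7, 1 → R7=1-1=0
CMP R7, 0  (cmp 0,0)
JGT L0: not taken
SUB R0, 13 → R0=6-13=-7
STORE R0, [0] → M[0]=-7
halt.
Total executed instructions: 30.

30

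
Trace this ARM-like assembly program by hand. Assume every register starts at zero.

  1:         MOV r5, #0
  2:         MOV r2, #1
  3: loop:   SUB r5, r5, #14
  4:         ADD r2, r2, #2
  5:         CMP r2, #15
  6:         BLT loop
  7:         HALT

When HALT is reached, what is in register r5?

MOV r5, #0 → r5=0
MOV r2, #1 → r2=1
SUB r5, r5, #14 → r5=0-14=-14
ADD r2, r2, #2 → r2=1+2=3
CMP r2, #15  (cmp 3,15)
BLT loop: taken
SUB r5, r5, #14 → r5=(-14)-14=-28
ADD r2, r2, #2 → r2=3+2=5
CMP r2, #15  (cmp 5,15)
BLT loop: taken
SUB r5, r5, #14 → r5=(-28)-14=-42
ADD r2, r2, #2 → r2=5+2=7
CMP r2, #15  (cmp 7,15)
BLT loop: taken
SUB r5, r5, #14 → r5=(-42)-14=-56
ADD r2, r2, #2 → r2=7+2=9
CMP r2, #15  (cmp 9,15)
BLT loop: taken
SUB r5, r5, #14 → r5=(-56)-14=-70
ADD r2, r2, #2 → r2=9+2=11
CMP r2, #15  (cmp 11,15)
BLT loop: taken
SUB r5, r5, #14 → r5=(-70)-14=-84
ADD r2, r2, #2 → r2=11+2=13
CMP r2, #15  (cmp 13,15)
BLT loop: taken
SUB r5, r5, #14 → r5=(-84)-14=-98
ADD r2, r2, #2 → r2=13+2=15
CMP r2, #15  (cmp 15,15)
BLT loop: not taken
halt.

-98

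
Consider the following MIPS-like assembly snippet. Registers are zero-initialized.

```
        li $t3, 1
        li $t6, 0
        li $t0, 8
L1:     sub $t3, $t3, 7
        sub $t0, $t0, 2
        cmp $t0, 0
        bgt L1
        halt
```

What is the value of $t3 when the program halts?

$t3=1
$t6=0
$t0=8
$t3=1-7=-6
$t0=8-2=6
cmp $t0, 0  (cmp 6,0)
bgt L1: taken
$t3=(-6)-7=-13
$t0=6-2=4
cmp $t0, 0  (cmp 4,0)
bgt L1: taken
$t3=(-13)-7=-20
$t0=4-2=2
cmp $t0, 0  (cmp 2,0)
bgt L1: taken
$t3=(-20)-7=-27
$t0=2-2=0
cmp $t0, 0  (cmp 0,0)
bgt L1: not taken
halt.

-27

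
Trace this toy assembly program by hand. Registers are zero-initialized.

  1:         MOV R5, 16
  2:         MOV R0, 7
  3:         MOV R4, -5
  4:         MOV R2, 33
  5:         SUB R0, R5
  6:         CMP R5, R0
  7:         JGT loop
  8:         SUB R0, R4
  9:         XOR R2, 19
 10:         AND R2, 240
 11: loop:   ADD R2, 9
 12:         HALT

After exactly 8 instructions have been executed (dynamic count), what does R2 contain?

42

MOV R5, 16 → R5=16
MOV R0, 7 → R0=7
MOV R4, -5 → R4=-5
MOV R2, 33 → R2=33
SUB R0, R5 → R0=7-16=-9
CMP R5, R0  (cmp 16,-9)
JGT loop: taken
ADD R2, 9 → R2=33+9=42
After step 8: R2 = 42.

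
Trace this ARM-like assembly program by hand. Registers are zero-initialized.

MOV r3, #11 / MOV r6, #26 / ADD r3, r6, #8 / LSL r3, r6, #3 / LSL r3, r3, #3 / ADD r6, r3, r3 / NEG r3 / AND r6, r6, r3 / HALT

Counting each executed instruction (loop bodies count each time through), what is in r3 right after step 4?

r3=11
r6=26
r3=26+8=34
r3=26<<3=208
After step 4: r3 = 208.

208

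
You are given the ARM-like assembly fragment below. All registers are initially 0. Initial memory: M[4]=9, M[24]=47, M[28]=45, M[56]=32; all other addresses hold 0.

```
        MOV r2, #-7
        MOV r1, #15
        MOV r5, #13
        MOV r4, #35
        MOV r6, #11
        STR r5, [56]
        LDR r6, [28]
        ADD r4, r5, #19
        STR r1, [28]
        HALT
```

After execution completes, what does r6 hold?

45

after MOV r2, #-7: r2=-7
after MOV r1, #15: r1=15
after MOV r5, #13: r5=13
after MOV r4, #35: r4=35
after MOV r6, #11: r6=11
STR r5, [56] → M[56]=13
after LDR r6, [28]: r6=M[28]=45
after ADD r4, r5, #19: r4=13+19=32
STR r1, [28] → M[28]=15
halt.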